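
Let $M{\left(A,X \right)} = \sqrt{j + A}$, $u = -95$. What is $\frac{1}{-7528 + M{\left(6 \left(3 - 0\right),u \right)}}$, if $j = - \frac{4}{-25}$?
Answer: $- \frac{94100}{708384573} - \frac{5 \sqrt{454}}{1416769146} \approx -0.00013291$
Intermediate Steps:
$j = \frac{4}{25}$ ($j = \left(-4\right) \left(- \frac{1}{25}\right) = \frac{4}{25} \approx 0.16$)
$M{\left(A,X \right)} = \sqrt{\frac{4}{25} + A}$
$\frac{1}{-7528 + M{\left(6 \left(3 - 0\right),u \right)}} = \frac{1}{-7528 + \frac{\sqrt{4 + 25 \cdot 6 \left(3 - 0\right)}}{5}} = \frac{1}{-7528 + \frac{\sqrt{4 + 25 \cdot 6 \left(3 + 0\right)}}{5}} = \frac{1}{-7528 + \frac{\sqrt{4 + 25 \cdot 6 \cdot 3}}{5}} = \frac{1}{-7528 + \frac{\sqrt{4 + 25 \cdot 18}}{5}} = \frac{1}{-7528 + \frac{\sqrt{4 + 450}}{5}} = \frac{1}{-7528 + \frac{\sqrt{454}}{5}}$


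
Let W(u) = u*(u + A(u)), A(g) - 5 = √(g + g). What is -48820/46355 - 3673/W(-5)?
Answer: -9764/9271 - 3673*I*√10/50 ≈ -1.0532 - 232.3*I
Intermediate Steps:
A(g) = 5 + √2*√g (A(g) = 5 + √(g + g) = 5 + √(2*g) = 5 + √2*√g)
W(u) = u*(5 + u + √2*√u) (W(u) = u*(u + (5 + √2*√u)) = u*(5 + u + √2*√u))
-48820/46355 - 3673/W(-5) = -48820/46355 - 3673*(-1/(5*(5 - 5 + √2*√(-5)))) = -48820*1/46355 - 3673*(-1/(5*(5 - 5 + √2*(I*√5)))) = -9764/9271 - 3673*(-1/(5*(5 - 5 + I*√10))) = -9764/9271 - 3673*I*√10/50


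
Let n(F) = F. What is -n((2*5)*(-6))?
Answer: 60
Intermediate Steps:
-n((2*5)*(-6)) = -2*5*(-6) = -10*(-6) = -1*(-60) = 60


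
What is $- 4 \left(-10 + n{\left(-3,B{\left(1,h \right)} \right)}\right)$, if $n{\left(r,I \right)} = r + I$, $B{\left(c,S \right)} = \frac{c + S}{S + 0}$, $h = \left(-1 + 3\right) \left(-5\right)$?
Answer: $\frac{242}{5} \approx 48.4$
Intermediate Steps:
$h = -10$ ($h = 2 \left(-5\right) = -10$)
$B{\left(c,S \right)} = \frac{S + c}{S}$
$n{\left(r,I \right)} = I + r$
$- 4 \left(-10 + n{\left(-3,B{\left(1,h \right)} \right)}\right) = - 4 \left(-10 - \left(3 - \frac{-10 + 1}{-10}\right)\right) = - 4 \left(-10 - \frac{21}{10}\right) = \left(-4\right) \left(- \frac{121}{10}\right) = \frac{242}{5}$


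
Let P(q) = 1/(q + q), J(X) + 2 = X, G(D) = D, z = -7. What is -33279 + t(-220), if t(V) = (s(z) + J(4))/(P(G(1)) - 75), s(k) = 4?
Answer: -4958583/149 ≈ -33279.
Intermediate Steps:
J(X) = -2 + X
P(q) = 1/(2*q)
t(V) = -12/149 (t(V) = (4 + (-2 + 4))/((½)/1 - 75) = (4 + 2)/((½)*1 - 75) = 6/(½ - 75) = 6/(-149/2) = 6*(-2/149) = -12/149)
-33279 + t(-220) = -33279 - 12/149 = -4958583/149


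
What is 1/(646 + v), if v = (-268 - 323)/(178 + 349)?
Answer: 527/339851 ≈ 0.0015507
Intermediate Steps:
v = -591/527 ≈ -1.1214
1/(646 + v) = 1/(646 - 591/527) = 1/(339851/527) = 527/339851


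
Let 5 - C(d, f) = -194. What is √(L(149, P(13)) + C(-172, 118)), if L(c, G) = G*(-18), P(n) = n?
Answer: I*√35 ≈ 5.9161*I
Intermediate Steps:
C(d, f) = 199 (C(d, f) = 5 - 1*(-194) = 5 + 194 = 199)
L(c, G) = -18*G
√(L(149, P(13)) + C(-172, 118)) = √(-18*13 + 199) = √(-234 + 199) = √(-35) = I*√35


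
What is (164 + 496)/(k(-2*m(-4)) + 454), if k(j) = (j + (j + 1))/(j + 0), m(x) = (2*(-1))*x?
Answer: 2112/1459 ≈ 1.4476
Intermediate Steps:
m(x) = -2*x
k(j) = (1 + 2*j)/j (k(j) = (j + (1 + j))/j = (1 + 2*j)/j)
(164 + 496)/(k(-2*m(-4)) + 454) = (164 + 496)/((2 + 1/(-(-4)*(-4))) + 454) = 660/((2 + 1/(-2*8)) + 454) = 660/((2 + 1/(-16)) + 454) = 660/((2 - 1/16) + 454) = 660/(31/16 + 454) = 660/(7295/16) = 660*(16/7295) = 2112/1459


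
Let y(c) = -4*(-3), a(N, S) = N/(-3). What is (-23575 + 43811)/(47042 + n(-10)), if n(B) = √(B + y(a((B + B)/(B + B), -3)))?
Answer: 475970956/1106474881 - 10118*√2/1106474881 ≈ 0.43016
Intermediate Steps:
a(N, S) = -N/3 (a(N, S) = N*(-⅓) = -N/3)
y(c) = 12
n(B) = √(12 + B) (n(B) = √(B + 12) = √(12 + B))
(-23575 + 43811)/(47042 + n(-10)) = (-23575 + 43811)/(47042 + √(12 - 10)) = 20236/(47042 + √2)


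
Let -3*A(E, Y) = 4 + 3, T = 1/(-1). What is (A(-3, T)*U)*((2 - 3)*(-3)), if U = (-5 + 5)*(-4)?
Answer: 0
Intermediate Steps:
U = 0 (U = 0*(-4) = 0)
T = -1
A(E, Y) = -7/3 (A(E, Y) = -(4 + 3)/3 = -1/3*7 = -7/3)
(A(-3, T)*U)*((2 - 3)*(-3)) = (-7/3*0)*((2 - 3)*(-3)) = 0*(-1*(-3)) = 0*3 = 0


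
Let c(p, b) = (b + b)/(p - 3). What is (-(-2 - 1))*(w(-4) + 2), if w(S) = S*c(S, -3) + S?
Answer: -114/7 ≈ -16.286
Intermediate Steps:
c(p, b) = 2*b/(-3 + p) (c(p, b) = (2*b)/(-3 + p) = 2*b/(-3 + p))
w(S) = S - 6*S/(-3 + S) (w(S) = S*(2*(-3)/(-3 + S)) + S = S*(-6/(-3 + S)) + S = -6*S/(-3 + S) + S = S - 6*S/(-3 + S))
(-(-2 - 1))*(w(-4) + 2) = (-(-2 - 1))*(-4*(-9 - 4)/(-3 - 4) + 2) = (-1*(-3))*(-4*(-13)/(-7) + 2) = 3*(-4*(-⅐)*(-13) + 2) = 3*(-52/7 + 2) = 3*(-38/7) = -114/7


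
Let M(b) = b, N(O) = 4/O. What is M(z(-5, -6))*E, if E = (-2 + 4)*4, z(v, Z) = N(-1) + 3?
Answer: -8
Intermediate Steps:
z(v, Z) = -1 (z(v, Z) = 4/(-1) + 3 = 4*(-1) + 3 = -4 + 3 = -1)
E = 8 (E = 2*4 = 8)
M(z(-5, -6))*E = -1*8 = -8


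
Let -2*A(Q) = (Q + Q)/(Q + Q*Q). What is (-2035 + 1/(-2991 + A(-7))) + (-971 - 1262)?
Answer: -76589266/17945 ≈ -4268.0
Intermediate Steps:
A(Q) = -Q/(Q + Q**2) (A(Q) = -(Q + Q)/(2*(Q + Q*Q)) = -2*Q/(2*(Q + Q**2)) = -Q/(Q + Q**2))
(-2035 + 1/(-2991 + A(-7))) + (-971 - 1262) = (-2035 + 1/(-2991 - 1/(1 - 7))) + (-971 - 1262) = (-2035 + 1/(-2991 - 1/(-6))) - 2233 = (-2035 + 1/(-2991 - 1*(-1/6))) - 2233 = (-2035 + 1/(-2991 + 1/6)) - 2233 = (-2035 + 1/(-17945/6)) - 2233 = (-2035 - 6/17945) - 2233 = -36518081/17945 - 2233 = -76589266/17945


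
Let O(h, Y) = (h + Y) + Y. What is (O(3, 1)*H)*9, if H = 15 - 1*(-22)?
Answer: 1665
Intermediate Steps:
H = 37 (H = 15 + 22 = 37)
O(h, Y) = h + 2*Y (O(h, Y) = (Y + h) + Y = h + 2*Y)
(O(3, 1)*H)*9 = ((3 + 2*1)*37)*9 = ((3 + 2)*37)*9 = (5*37)*9 = 185*9 = 1665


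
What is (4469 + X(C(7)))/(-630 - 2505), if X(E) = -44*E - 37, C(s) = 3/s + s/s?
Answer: -30584/21945 ≈ -1.3937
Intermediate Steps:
C(s) = 1 + 3/s (C(s) = 3/s + 1 = 1 + 3/s)
X(E) = -37 - 44*E
(4469 + X(C(7)))/(-630 - 2505) = (4469 + (-37 - 44*(3 + 7)/7))/(-630 - 2505) = (4469 + (-37 - 44*10/7))/(-3135) = (4469 + (-37 - 44*10/7))*(-1/3135) = (4469 + (-37 - 440/7))*(-1/3135) = (4469 - 699/7)*(-1/3135) = (30584/7)*(-1/3135) = -30584/21945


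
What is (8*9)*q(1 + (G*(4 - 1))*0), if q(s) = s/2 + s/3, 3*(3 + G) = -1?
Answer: 60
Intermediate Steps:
G = -10/3 (G = -3 + (⅓)*(-1) = -3 - ⅓ = -10/3 ≈ -3.3333)
q(s) = 5*s/6 (q(s) = s*(½) + s*(⅓) = s/2 + s/3 = 5*s/6)
(8*9)*q(1 + (G*(4 - 1))*0) = (8*9)*(5*(1 - 10*(4 - 1)/3*0)/6) = 72*(5*(1 - 10/3*3*0)/6) = 72*(5*(1 - 10*0)/6) = 72*(5*(1 + 0)/6) = 72*((⅚)*1) = 72*(⅚) = 60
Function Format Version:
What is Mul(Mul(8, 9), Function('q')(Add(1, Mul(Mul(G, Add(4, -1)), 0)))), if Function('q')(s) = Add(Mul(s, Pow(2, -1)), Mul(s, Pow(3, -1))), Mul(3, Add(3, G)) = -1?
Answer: 60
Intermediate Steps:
G = Rational(-10, 3) (G = Add(-3, Mul(Rational(1, 3), -1)) = Add(-3, Rational(-1, 3)) = Rational(-10, 3) ≈ -3.3333)
Function('q')(s) = Mul(Rational(5, 6), s) (Function('q')(s) = Add(Mul(s, Rational(1, 2)), Mul(s, Rational(1, 3))) = Add(Mul(Rational(1, 2), s), Mul(Rational(1, 3), s)) = Mul(Rational(5, 6), s))
Mul(Mul(8, 9), Function('q')(Add(1, Mul(Mul(G, Add(4, -1)), 0)))) = Mul(Mul(8, 9), Mul(Rational(5, 6), Add(1, Mul(Mul(Rational(-10, 3), Add(4, -1)), 0)))) = Mul(72, Mul(Rational(5, 6), Add(1, Mul(Mul(Rational(-10, 3), 3), 0)))) = Mul(72, Mul(Rational(5, 6), Add(1, Mul(-10, 0)))) = Mul(72, Mul(Rational(5, 6), Add(1, 0))) = Mul(72, Mul(Rational(5, 6), 1)) = Mul(72, Rational(5, 6)) = 60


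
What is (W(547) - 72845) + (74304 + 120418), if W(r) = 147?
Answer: 122024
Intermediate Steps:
(W(547) - 72845) + (74304 + 120418) = (147 - 72845) + (74304 + 120418) = -72698 + 194722 = 122024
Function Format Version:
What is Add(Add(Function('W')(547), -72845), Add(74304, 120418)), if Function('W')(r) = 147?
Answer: 122024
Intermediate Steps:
Add(Add(Function('W')(547), -72845), Add(74304, 120418)) = Add(Add(147, -72845), Add(74304, 120418)) = Add(-72698, 194722) = 122024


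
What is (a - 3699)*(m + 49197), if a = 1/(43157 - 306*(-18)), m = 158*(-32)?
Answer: -7945902364594/48665 ≈ -1.6328e+8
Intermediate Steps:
m = -5056
a = 1/48665 (a = 1/(43157 + 5508) = 1/48665 ≈ 2.0549e-5)
(a - 3699)*(m + 49197) = (1/48665 - 3699)*(-5056 + 49197) = -180011834/48665*44141 = -7945902364594/48665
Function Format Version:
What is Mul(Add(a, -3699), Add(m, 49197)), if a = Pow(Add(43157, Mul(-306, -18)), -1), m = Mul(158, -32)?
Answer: Rational(-7945902364594, 48665) ≈ -1.6328e+8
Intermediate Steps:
m = -5056
a = Rational(1, 48665) (a = Pow(Add(43157, 5508), -1) = Pow(48665, -1) = Rational(1, 48665) ≈ 2.0549e-5)
Mul(Add(a, -3699), Add(m, 49197)) = Mul(Add(Rational(1, 48665), -3699), Add(-5056, 49197)) = Mul(Rational(-180011834, 48665), 44141) = Rational(-7945902364594, 48665)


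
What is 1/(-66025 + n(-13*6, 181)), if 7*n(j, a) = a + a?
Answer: -7/461813 ≈ -1.5158e-5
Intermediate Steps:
n(j, a) = 2*a/7 (n(j, a) = (a + a)/7 = (2*a)/7 = 2*a/7)
1/(-66025 + n(-13*6, 181)) = 1/(-66025 + (2/7)*181) = 1/(-66025 + 362/7) = 1/(-461813/7) = -7/461813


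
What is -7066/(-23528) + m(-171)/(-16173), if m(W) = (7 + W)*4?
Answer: 64856393/190259172 ≈ 0.34088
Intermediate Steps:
m(W) = 28 + 4*W
-7066/(-23528) + m(-171)/(-16173) = -7066/(-23528) + (28 + 4*(-171))/(-16173) = -7066*(-1/23528) + (28 - 684)*(-1/16173) = 3533/11764 - 656*(-1/16173) = 3533/11764 + 656/16173 = 64856393/190259172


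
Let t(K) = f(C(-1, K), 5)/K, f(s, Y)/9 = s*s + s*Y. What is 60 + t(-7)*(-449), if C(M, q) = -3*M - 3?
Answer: 60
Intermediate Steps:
C(M, q) = -3 - 3*M
f(s, Y) = 9*s**2 + 9*Y*s (f(s, Y) = 9*(s*s + s*Y) = 9*(s**2 + Y*s) = 9*s**2 + 9*Y*s)
t(K) = 0 (t(K) = (9*(-3 - 3*(-1))*(5 + (-3 - 3*(-1))))/K = (9*(-3 + 3)*(5 + (-3 + 3)))/K = (9*0*(5 + 0))/K = (9*0*5)/K = 0/K = 0)
60 + t(-7)*(-449) = 60 + 0*(-449) = 60 + 0 = 60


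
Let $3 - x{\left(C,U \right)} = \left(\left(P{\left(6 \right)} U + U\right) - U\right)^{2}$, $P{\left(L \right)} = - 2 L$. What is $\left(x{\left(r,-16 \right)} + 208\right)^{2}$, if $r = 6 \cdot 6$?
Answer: $1343442409$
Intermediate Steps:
$r = 36$
$x{\left(C,U \right)} = 3 - 144 U^{2}$ ($x{\left(C,U \right)} = 3 - \left(\left(\left(-2\right) 6 U + U\right) - U\right)^{2} = 3 - \left(\left(- 12 U + U\right) - U\right)^{2} = 3 - \left(- 11 U - U\right)^{2} = 3 - \left(- 12 U\right)^{2} = 3 - 144 U^{2}$)
$\left(x{\left(r,-16 \right)} + 208\right)^{2} = \left(\left(3 - 144 \left(-16\right)^{2}\right) + 208\right)^{2} = \left(\left(3 - 36864\right) + 208\right)^{2} = \left(-36861 + 208\right)^{2} = \left(-36653\right)^{2} = 1343442409$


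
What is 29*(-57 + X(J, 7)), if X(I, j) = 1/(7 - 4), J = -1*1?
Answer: -4930/3 ≈ -1643.3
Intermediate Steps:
J = -1
X(I, j) = ⅓ (X(I, j) = 1/3 = ⅓)
29*(-57 + X(J, 7)) = 29*(-57 + ⅓) = 29*(-170/3) = -4930/3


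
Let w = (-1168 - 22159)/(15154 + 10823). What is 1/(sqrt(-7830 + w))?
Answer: -I*sqrt(5284325427549)/203423237 ≈ -0.0113*I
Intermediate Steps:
w = -23327/25977 ≈ -0.89799
1/(sqrt(-7830 + w)) = 1/(sqrt(-7830 - 23327/25977)) = 1/(sqrt(-203423237/25977)) = 1/(I*sqrt(5284325427549)/25977) = -I*sqrt(5284325427549)/203423237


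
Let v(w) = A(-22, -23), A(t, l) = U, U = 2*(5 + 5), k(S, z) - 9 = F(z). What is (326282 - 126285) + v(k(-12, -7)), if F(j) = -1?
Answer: 200017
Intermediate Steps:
k(S, z) = 8 (k(S, z) = 9 - 1 = 8)
U = 20 (U = 2*10 = 20)
A(t, l) = 20
v(w) = 20
(326282 - 126285) + v(k(-12, -7)) = (326282 - 126285) + 20 = 199997 + 20 = 200017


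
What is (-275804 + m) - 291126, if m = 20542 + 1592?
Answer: -544796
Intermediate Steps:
m = 22134
(-275804 + m) - 291126 = (-275804 + 22134) - 291126 = -253670 - 291126 = -544796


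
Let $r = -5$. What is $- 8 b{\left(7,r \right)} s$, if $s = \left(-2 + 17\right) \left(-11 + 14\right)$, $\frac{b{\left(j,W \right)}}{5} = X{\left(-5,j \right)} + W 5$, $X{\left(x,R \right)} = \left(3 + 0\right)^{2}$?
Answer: $28800$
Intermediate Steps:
$X{\left(x,R \right)} = 9$ ($X{\left(x,R \right)} = 3^{2} = 9$)
$b{\left(j,W \right)} = 45 + 25 W$ ($b{\left(j,W \right)} = 5 \left(9 + W 5\right) = 5 \left(9 + 5 W\right) = 45 + 25 W$)
$s = 45$ ($s = 15 \cdot 3 = 45$)
$- 8 b{\left(7,r \right)} s = - 8 \left(45 + 25 \left(-5\right)\right) 45 = - 8 \left(45 - 125\right) 45 = \left(-8\right) \left(-80\right) 45 = 640 \cdot 45 = 28800$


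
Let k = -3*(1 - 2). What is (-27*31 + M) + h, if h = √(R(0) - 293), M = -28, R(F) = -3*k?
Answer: -865 + I*√302 ≈ -865.0 + 17.378*I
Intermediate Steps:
k = 3 (k = -3*(-1) = 3)
R(F) = -9 (R(F) = -3*3 = -9)
h = I*√302 (h = √(-9 - 293) = √(-302) = I*√302 ≈ 17.378*I)
(-27*31 + M) + h = (-27*31 - 28) + I*√302 = (-837 - 28) + I*√302 = -865 + I*√302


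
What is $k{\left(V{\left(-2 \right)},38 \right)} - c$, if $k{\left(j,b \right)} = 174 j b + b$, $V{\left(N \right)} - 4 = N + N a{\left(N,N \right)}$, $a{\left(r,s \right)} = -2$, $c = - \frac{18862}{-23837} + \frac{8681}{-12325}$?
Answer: $\frac{11666416057597}{293791025} \approx 39710.0$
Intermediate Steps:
$c = \frac{25545153}{293791025}$ ($c = \left(-18862\right) \left(- \frac{1}{23837}\right) + 8681 \left(- \frac{1}{12325}\right) = \frac{18862}{23837} - \frac{8681}{12325} = \frac{25545153}{293791025} \approx 0.08695$)
$V{\left(N \right)} = 4 - N$ ($V{\left(N \right)} = 4 + \left(N + N \left(-2\right)\right) = 4 + \left(N - 2 N\right) = 4 - N$)
$k{\left(j,b \right)} = b + 174 b j$ ($k{\left(j,b \right)} = 174 b j + b = b + 174 b j$)
$k{\left(V{\left(-2 \right)},38 \right)} - c = 38 \left(1 + 174 \left(4 - -2\right)\right) - \frac{25545153}{293791025} = 38 \left(1 + 174 \left(4 + 2\right)\right) - \frac{25545153}{293791025} = 38 \left(1 + 174 \cdot 6\right) - \frac{25545153}{293791025} = 38 \left(1 + 1044\right) - \frac{25545153}{293791025} = 38 \cdot 1045 - \frac{25545153}{293791025} = 39710 - \frac{25545153}{293791025} = \frac{11666416057597}{293791025}$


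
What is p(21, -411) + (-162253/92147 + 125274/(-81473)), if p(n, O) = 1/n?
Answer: -73216086908/22522477593 ≈ -3.2508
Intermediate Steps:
p(21, -411) + (-162253/92147 + 125274/(-81473)) = 1/21 + (-162253/92147 + 125274/(-81473)) = 1/21 + (-162253*1/92147 + 125274*(-1/81473)) = 1/21 + (-162253/92147 - 125274/81473) = 1/21 - 24762861947/7507492531 = -73216086908/22522477593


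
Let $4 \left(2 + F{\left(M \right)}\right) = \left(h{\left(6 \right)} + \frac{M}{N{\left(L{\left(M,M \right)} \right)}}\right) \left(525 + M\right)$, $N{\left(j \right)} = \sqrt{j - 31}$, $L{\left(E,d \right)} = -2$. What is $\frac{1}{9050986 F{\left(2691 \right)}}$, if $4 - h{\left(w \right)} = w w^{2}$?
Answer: $- \frac{133925}{1215367448398816468} + \frac{180297 i \sqrt{33}}{4253786069395857638} \approx -1.1019 \cdot 10^{-13} + 2.4348 \cdot 10^{-13} i$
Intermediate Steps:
$h{\left(w \right)} = 4 - w^{3}$ ($h{\left(w \right)} = 4 - w w^{2} = 4 - w^{3}$)
$N{\left(j \right)} = \sqrt{-31 + j}$
$F{\left(M \right)} = -2 + \frac{\left(-212 - \frac{i M \sqrt{33}}{33}\right) \left(525 + M\right)}{4}$ ($F{\left(M \right)} = -2 + \frac{\left(\left(4 - 6^{3}\right) + \frac{M}{\sqrt{-31 - 2}}\right) \left(525 + M\right)}{4} = -2 + \frac{\left(\left(4 - 216\right) + \frac{M}{\sqrt{-33}}\right) \left(525 + M\right)}{4} = -2 + \frac{\left(\left(4 - 216\right) + \frac{M}{i \sqrt{33}}\right) \left(525 + M\right)}{4} = -2 + \frac{\left(-212 + M \left(- \frac{i \sqrt{33}}{33}\right)\right) \left(525 + M\right)}{4} = -2 + \frac{\left(-212 - \frac{i M \sqrt{33}}{33}\right) \left(525 + M\right)}{4}$)
$\frac{1}{9050986 F{\left(2691 \right)}} = \frac{1}{9050986 \left(-27827 - 142623 - \frac{175}{44} i 2691 \sqrt{33} - \frac{i \sqrt{33} \cdot 2691^{2}}{132}\right)} = \frac{1}{9050986 \left(-27827 - 142623 - \frac{470925 i \sqrt{33}}{44} - \frac{1}{132} i \sqrt{33} \cdot 7241481\right)} = \frac{1}{9050986 \left(-27827 - 142623 - \frac{470925 i \sqrt{33}}{44} - \frac{2413827 i \sqrt{33}}{44}\right)} = \frac{1}{9050986 \left(-170450 - \frac{721188 i \sqrt{33}}{11}\right)}$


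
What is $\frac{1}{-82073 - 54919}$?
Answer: $- \frac{1}{136992} \approx -7.2997 \cdot 10^{-6}$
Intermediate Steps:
$\frac{1}{-82073 - 54919} = \frac{1}{-136992} = - \frac{1}{136992}$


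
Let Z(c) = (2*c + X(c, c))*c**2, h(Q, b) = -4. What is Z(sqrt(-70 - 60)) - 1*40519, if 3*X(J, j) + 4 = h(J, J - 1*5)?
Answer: -120517/3 - 260*I*sqrt(130) ≈ -40172.0 - 2964.5*I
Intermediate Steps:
X(J, j) = -8/3 (X(J, j) = -4/3 + (1/3)*(-4) = -4/3 - 4/3 = -8/3)
Z(c) = c**2*(-8/3 + 2*c) (Z(c) = (2*c - 8/3)*c**2 = (-8/3 + 2*c)*c**2 = c**2*(-8/3 + 2*c))
Z(sqrt(-70 - 60)) - 1*40519 = (sqrt(-70 - 60))**2*(-8/3 + 2*sqrt(-70 - 60)) - 1*40519 = (sqrt(-130))**2*(-8/3 + 2*sqrt(-130)) - 40519 = (I*sqrt(130))**2*(-8/3 + 2*(I*sqrt(130))) - 40519 = -130*(-8/3 + 2*I*sqrt(130)) - 40519 = (1040/3 - 260*I*sqrt(130)) - 40519 = -120517/3 - 260*I*sqrt(130)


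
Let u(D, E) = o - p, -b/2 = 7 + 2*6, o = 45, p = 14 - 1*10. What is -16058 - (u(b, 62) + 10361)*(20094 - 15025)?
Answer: -52743796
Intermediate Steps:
p = 4 (p = 14 - 10 = 4)
b = -38 (b = -2*(7 + 2*6) = -2*(7 + 12) = -2*19 = -38)
u(D, E) = 41 (u(D, E) = 45 - 1*4 = 45 - 4 = 41)
-16058 - (u(b, 62) + 10361)*(20094 - 15025) = -16058 - (41 + 10361)*(20094 - 15025) = -16058 - 10402*5069 = -16058 - 1*52727738 = -16058 - 52727738 = -52743796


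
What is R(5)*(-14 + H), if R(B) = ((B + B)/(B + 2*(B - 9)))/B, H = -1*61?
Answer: 50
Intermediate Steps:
H = -61
R(B) = 2/(-18 + 3*B) (R(B) = ((2*B)/(B + 2*(-9 + B)))/B = ((2*B)/(B + (-18 + 2*B)))/B = ((2*B)/(-18 + 3*B))/B = (2*B/(-18 + 3*B))/B = 2/(-18 + 3*B))
R(5)*(-14 + H) = (2/(3*(-6 + 5)))*(-14 - 61) = ((⅔)/(-1))*(-75) = ((⅔)*(-1))*(-75) = -⅔*(-75) = 50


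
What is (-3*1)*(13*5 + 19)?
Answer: -252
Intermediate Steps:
(-3*1)*(13*5 + 19) = -3*(65 + 19) = -3*84 = -252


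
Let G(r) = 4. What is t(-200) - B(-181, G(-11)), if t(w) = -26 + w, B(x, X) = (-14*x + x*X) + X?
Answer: -2040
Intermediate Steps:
B(x, X) = X - 14*x + X*x (B(x, X) = (-14*x + X*x) + X = X - 14*x + X*x)
t(-200) - B(-181, G(-11)) = (-26 - 200) - (4 - 14*(-181) + 4*(-181)) = -226 - (4 + 2534 - 724) = -226 - 1*1814 = -226 - 1814 = -2040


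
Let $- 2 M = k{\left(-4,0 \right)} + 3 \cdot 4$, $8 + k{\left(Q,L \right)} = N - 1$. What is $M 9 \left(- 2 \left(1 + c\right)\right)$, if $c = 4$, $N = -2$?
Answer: $45$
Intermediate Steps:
$k{\left(Q,L \right)} = -11$ ($k{\left(Q,L \right)} = -8 - 3 = -11$)
$M = - \frac{1}{2}$ ($M = - \frac{-11 + 3 \cdot 4}{2} = - \frac{-11 + 12}{2} = \left(- \frac{1}{2}\right) 1 = - \frac{1}{2} \approx -0.5$)
$M 9 \left(- 2 \left(1 + c\right)\right) = \left(- \frac{1}{2}\right) 9 \left(- 2 \left(1 + 4\right)\right) = - \frac{9 \left(\left(-2\right) 5\right)}{2} = \left(- \frac{9}{2}\right) \left(-10\right) = 45$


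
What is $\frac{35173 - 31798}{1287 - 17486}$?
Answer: $- \frac{3375}{16199} \approx -0.20835$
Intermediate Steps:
$\frac{35173 - 31798}{1287 - 17486} = \frac{3375}{-16199} = 3375 \left(- \frac{1}{16199}\right) = - \frac{3375}{16199}$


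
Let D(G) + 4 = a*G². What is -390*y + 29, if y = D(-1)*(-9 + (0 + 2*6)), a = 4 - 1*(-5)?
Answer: -5821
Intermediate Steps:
a = 9 (a = 4 + 5 = 9)
D(G) = -4 + 9*G²
y = 15 (y = (-4 + 9*(-1)²)*(-9 + (0 + 2*6)) = (-4 + 9*1)*(-9 + (0 + 12)) = (-4 + 9)*(-9 + 12) = 5*3 = 15)
-390*y + 29 = -390*15 + 29 = -5850 + 29 = -5821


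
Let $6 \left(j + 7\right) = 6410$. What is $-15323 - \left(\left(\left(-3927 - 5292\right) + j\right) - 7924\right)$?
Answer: $\frac{2276}{3} \approx 758.67$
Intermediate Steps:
$j = \frac{3184}{3}$ ($j = -7 + \frac{1}{6} \cdot 6410 = -7 + \frac{3205}{3} = \frac{3184}{3} \approx 1061.3$)
$-15323 - \left(\left(\left(-3927 - 5292\right) + j\right) - 7924\right) = -15323 - \left(\left(\left(-3927 - 5292\right) + \frac{3184}{3}\right) - 7924\right) = -15323 - \left(\left(-9219 + \frac{3184}{3}\right) - 7924\right) = -15323 - \left(- \frac{24473}{3} - 7924\right) = -15323 - - \frac{48245}{3} = -15323 + \frac{48245}{3} = \frac{2276}{3}$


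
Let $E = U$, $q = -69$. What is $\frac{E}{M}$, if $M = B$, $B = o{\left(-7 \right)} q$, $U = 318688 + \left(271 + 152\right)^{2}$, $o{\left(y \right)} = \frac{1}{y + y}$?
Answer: $\frac{6966638}{69} \approx 1.0097 \cdot 10^{5}$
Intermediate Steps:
$o{\left(y \right)} = \frac{1}{2 y}$
$U = 497617$ ($U = 318688 + 423^{2} = 318688 + 178929 = 497617$)
$E = 497617$
$B = \frac{69}{14}$ ($B = \frac{1}{2 \left(-7\right)} \left(-69\right) = \frac{1}{2} \left(- \frac{1}{7}\right) \left(-69\right) = \left(- \frac{1}{14}\right) \left(-69\right) = \frac{69}{14} \approx 4.9286$)
$M = \frac{69}{14} \approx 4.9286$
$\frac{E}{M} = \frac{497617}{\frac{69}{14}} = 497617 \cdot \frac{14}{69} = \frac{6966638}{69}$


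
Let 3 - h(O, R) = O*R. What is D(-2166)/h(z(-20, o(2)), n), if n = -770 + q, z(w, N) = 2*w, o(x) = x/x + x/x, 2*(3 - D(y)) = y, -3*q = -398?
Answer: -3258/76471 ≈ -0.042604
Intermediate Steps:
q = 398/3 (q = -⅓*(-398) = 398/3 ≈ 132.67)
D(y) = 3 - y/2
o(x) = 2 (o(x) = 1 + 1 = 2)
n = -1912/3 (n = -770 + 398/3 = -1912/3 ≈ -637.33)
h(O, R) = 3 - O*R
D(-2166)/h(z(-20, o(2)), n) = (3 - ½*(-2166))/(3 - 1*2*(-20)*(-1912/3)) = (3 + 1083)/(3 - 1*(-40)*(-1912/3)) = 1086/(3 - 76480/3) = 1086/(-76471/3) = 1086*(-3/76471) = -3258/76471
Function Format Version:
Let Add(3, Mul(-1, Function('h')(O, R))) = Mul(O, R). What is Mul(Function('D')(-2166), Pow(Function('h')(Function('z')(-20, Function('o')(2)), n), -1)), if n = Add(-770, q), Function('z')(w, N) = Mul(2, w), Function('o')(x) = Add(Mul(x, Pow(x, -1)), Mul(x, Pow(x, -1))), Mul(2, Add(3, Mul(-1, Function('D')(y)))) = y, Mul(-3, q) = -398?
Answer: Rational(-3258, 76471) ≈ -0.042604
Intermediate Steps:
q = Rational(398, 3) (q = Mul(Rational(-1, 3), -398) = Rational(398, 3) ≈ 132.67)
Function('D')(y) = Add(3, Mul(Rational(-1, 2), y))
Function('o')(x) = 2 (Function('o')(x) = Add(1, 1) = 2)
n = Rational(-1912, 3) (n = Add(-770, Rational(398, 3)) = Rational(-1912, 3) ≈ -637.33)
Function('h')(O, R) = Add(3, Mul(-1, O, R)) (Function('h')(O, R) = Add(3, Mul(-1, Mul(O, R))) = Add(3, Mul(-1, O, R)))
Mul(Function('D')(-2166), Pow(Function('h')(Function('z')(-20, Function('o')(2)), n), -1)) = Mul(Add(3, Mul(Rational(-1, 2), -2166)), Pow(Add(3, Mul(-1, Mul(2, -20), Rational(-1912, 3))), -1)) = Mul(Add(3, 1083), Pow(Add(3, Mul(-1, -40, Rational(-1912, 3))), -1)) = Mul(1086, Pow(Add(3, Rational(-76480, 3)), -1)) = Mul(1086, Pow(Rational(-76471, 3), -1)) = Mul(1086, Rational(-3, 76471)) = Rational(-3258, 76471)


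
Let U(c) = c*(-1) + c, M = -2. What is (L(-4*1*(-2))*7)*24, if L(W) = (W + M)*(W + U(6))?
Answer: 8064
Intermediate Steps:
U(c) = 0 (U(c) = -c + c = 0)
L(W) = W*(-2 + W) (L(W) = (W - 2)*(W + 0) = (-2 + W)*W = W*(-2 + W))
(L(-4*1*(-2))*7)*24 = (((-4*1*(-2))*(-2 - 4*1*(-2)))*7)*24 = (((-4*(-2))*(-2 - 4*(-2)))*7)*24 = ((8*(-2 + 8))*7)*24 = ((8*6)*7)*24 = (48*7)*24 = 336*24 = 8064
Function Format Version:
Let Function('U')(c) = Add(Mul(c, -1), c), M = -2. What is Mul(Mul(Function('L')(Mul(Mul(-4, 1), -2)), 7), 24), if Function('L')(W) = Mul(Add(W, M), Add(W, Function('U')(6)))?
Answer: 8064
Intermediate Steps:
Function('U')(c) = 0 (Function('U')(c) = Add(Mul(-1, c), c) = 0)
Function('L')(W) = Mul(W, Add(-2, W)) (Function('L')(W) = Mul(Add(W, -2), Add(W, 0)) = Mul(Add(-2, W), W) = Mul(W, Add(-2, W)))
Mul(Mul(Function('L')(Mul(Mul(-4, 1), -2)), 7), 24) = Mul(Mul(Mul(Mul(Mul(-4, 1), -2), Add(-2, Mul(Mul(-4, 1), -2))), 7), 24) = Mul(Mul(Mul(Mul(-4, -2), Add(-2, Mul(-4, -2))), 7), 24) = Mul(Mul(Mul(8, Add(-2, 8)), 7), 24) = Mul(Mul(Mul(8, 6), 7), 24) = Mul(Mul(48, 7), 24) = Mul(336, 24) = 8064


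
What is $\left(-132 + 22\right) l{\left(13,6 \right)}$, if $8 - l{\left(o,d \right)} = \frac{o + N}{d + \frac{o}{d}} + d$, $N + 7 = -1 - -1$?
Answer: $- \frac{6820}{49} \approx -139.18$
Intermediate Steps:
$N = -7$ ($N = -7 - 0 = -7 + \left(-1 + 1\right) = -7 + 0 = -7$)
$l{\left(o,d \right)} = 8 - d - \frac{-7 + o}{d + \frac{o}{d}}$ ($l{\left(o,d \right)} = 8 - \left(\frac{o - 7}{d + \frac{o}{d}} + d\right) = 8 - \left(\frac{-7 + o}{d + \frac{o}{d}} + d\right) = 8 - \left(d + \frac{-7 + o}{d + \frac{o}{d}}\right) = 8 - d - \frac{-7 + o}{d + \frac{o}{d}}$)
$\left(-132 + 22\right) l{\left(13,6 \right)} = \left(-132 + 22\right) \frac{- 6^{3} + 7 \cdot 6 + 8 \cdot 13 + 8 \cdot 6^{2} - 12 \cdot 13}{13 + 6^{2}} = - 110 \frac{\left(-1\right) 216 + 42 + 104 + 8 \cdot 36 - 156}{13 + 36} = - 110 \frac{-216 + 42 + 104 + 288 - 156}{49} = - 110 \cdot \frac{1}{49} \cdot 62 = \left(-110\right) \frac{62}{49} = - \frac{6820}{49}$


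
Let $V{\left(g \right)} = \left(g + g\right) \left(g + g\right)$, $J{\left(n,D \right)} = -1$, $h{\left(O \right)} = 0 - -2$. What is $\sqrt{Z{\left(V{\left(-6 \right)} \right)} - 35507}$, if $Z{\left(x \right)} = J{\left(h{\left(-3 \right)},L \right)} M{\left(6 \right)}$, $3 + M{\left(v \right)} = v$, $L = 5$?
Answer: $i \sqrt{35510} \approx 188.44 i$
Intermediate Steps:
$M{\left(v \right)} = -3 + v$
$h{\left(O \right)} = 2$ ($h{\left(O \right)} = 0 + 2 = 2$)
$V{\left(g \right)} = 4 g^{2}$ ($V{\left(g \right)} = 2 g 2 g = 4 g^{2}$)
$Z{\left(x \right)} = -3$ ($Z{\left(x \right)} = - (-3 + 6) = \left(-1\right) 3 = -3$)
$\sqrt{Z{\left(V{\left(-6 \right)} \right)} - 35507} = \sqrt{-3 - 35507} = \sqrt{-35510} = i \sqrt{35510}$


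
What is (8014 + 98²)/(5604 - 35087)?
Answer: -17618/29483 ≈ -0.59756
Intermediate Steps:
(8014 + 98²)/(5604 - 35087) = (8014 + 9604)/(-29483) = 17618*(-1/29483) = -17618/29483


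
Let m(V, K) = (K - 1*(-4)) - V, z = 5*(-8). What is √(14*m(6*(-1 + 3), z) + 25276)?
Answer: 2*√6151 ≈ 156.86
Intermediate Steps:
z = -40
m(V, K) = 4 + K - V (m(V, K) = (K + 4) - V = (4 + K) - V = 4 + K - V)
√(14*m(6*(-1 + 3), z) + 25276) = √(14*(4 - 40 - 6*(-1 + 3)) + 25276) = √(14*(4 - 40 - 6*2) + 25276) = √(14*(4 - 40 - 1*12) + 25276) = √(14*(4 - 40 - 12) + 25276) = √(14*(-48) + 25276) = √(-672 + 25276) = √24604 = 2*√6151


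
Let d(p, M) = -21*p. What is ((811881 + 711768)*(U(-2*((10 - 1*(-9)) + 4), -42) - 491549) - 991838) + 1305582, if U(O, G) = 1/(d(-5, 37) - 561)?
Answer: -113840070448547/152 ≈ -7.4895e+11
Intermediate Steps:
U(O, G) = -1/456 (U(O, G) = 1/(-21*(-5) - 561) = 1/(105 - 561) = 1/(-456) = -1/456)
((811881 + 711768)*(U(-2*((10 - 1*(-9)) + 4), -42) - 491549) - 991838) + 1305582 = ((811881 + 711768)*(-1/456 - 491549) - 991838) + 1305582 = (1523649*(-224146345/456) - 991838) + 1305582 = (-113840118137635/152 - 991838) + 1305582 = -113840268897011/152 + 1305582 = -113840070448547/152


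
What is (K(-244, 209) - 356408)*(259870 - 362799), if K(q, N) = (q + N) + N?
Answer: 36666809386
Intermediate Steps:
K(q, N) = q + 2*N (K(q, N) = (N + q) + N = q + 2*N)
(K(-244, 209) - 356408)*(259870 - 362799) = ((-244 + 2*209) - 356408)*(259870 - 362799) = ((-244 + 418) - 356408)*(-102929) = (174 - 356408)*(-102929) = -356234*(-102929) = 36666809386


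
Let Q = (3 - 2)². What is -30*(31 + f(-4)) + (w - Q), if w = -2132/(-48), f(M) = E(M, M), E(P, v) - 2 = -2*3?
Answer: -9199/12 ≈ -766.58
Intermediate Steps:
E(P, v) = -4 (E(P, v) = 2 - 2*3 = 2 - 6 = -4)
f(M) = -4
w = 533/12 (w = -2132*(-1/48) = 533/12 ≈ 44.417)
Q = 1 (Q = 1² = 1)
-30*(31 + f(-4)) + (w - Q) = -30*(31 - 4) + (533/12 - 1*1) = -30*27 + (533/12 - 1) = -810 + 521/12 = -9199/12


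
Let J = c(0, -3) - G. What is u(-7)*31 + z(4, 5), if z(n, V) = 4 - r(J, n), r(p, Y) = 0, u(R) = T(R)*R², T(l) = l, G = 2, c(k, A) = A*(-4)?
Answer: -10629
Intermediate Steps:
c(k, A) = -4*A
u(R) = R³ (u(R) = R*R² = R³)
J = 10 (J = -4*(-3) - 1*2 = 12 - 2 = 10)
z(n, V) = 4 (z(n, V) = 4 - 1*0 = 4 + 0 = 4)
u(-7)*31 + z(4, 5) = (-7)³*31 + 4 = -343*31 + 4 = -10633 + 4 = -10629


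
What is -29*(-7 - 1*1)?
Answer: 232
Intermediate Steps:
-29*(-7 - 1*1) = -29*(-7 - 1) = -29*(-8) = 232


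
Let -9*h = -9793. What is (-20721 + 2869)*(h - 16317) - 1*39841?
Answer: 2446436551/9 ≈ 2.7183e+8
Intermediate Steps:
h = 9793/9 (h = -⅑*(-9793) = 9793/9 ≈ 1088.1)
(-20721 + 2869)*(h - 16317) - 1*39841 = (-20721 + 2869)*(9793/9 - 16317) - 1*39841 = -17852*(-137060/9) - 39841 = 2446795120/9 - 39841 = 2446436551/9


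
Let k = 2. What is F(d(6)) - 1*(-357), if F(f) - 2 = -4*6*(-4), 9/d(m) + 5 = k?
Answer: 455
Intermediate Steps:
d(m) = -3 (d(m) = 9/(-5 + 2) = 9/(-3) = 9*(-⅓) = -3)
F(f) = 98 (F(f) = 2 - 4*6*(-4) = 2 - 24*(-4) = 2 + 96 = 98)
F(d(6)) - 1*(-357) = 98 - 1*(-357) = 98 + 357 = 455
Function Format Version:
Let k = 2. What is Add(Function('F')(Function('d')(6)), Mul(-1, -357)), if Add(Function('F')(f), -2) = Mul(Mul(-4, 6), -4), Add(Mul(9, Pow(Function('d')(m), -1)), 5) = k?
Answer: 455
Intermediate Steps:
Function('d')(m) = -3 (Function('d')(m) = Mul(9, Pow(Add(-5, 2), -1)) = Mul(9, Pow(-3, -1)) = Mul(9, Rational(-1, 3)) = -3)
Function('F')(f) = 98 (Function('F')(f) = Add(2, Mul(Mul(-4, 6), -4)) = Add(2, Mul(-24, -4)) = Add(2, 96) = 98)
Add(Function('F')(Function('d')(6)), Mul(-1, -357)) = Add(98, Mul(-1, -357)) = Add(98, 357) = 455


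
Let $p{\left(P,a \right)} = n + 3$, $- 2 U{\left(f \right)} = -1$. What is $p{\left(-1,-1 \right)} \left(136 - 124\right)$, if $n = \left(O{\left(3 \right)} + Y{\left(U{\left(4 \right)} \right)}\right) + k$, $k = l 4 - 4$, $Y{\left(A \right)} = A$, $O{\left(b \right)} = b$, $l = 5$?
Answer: $270$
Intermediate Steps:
$U{\left(f \right)} = \frac{1}{2}$ ($U{\left(f \right)} = \left(- \frac{1}{2}\right) \left(-1\right) = \frac{1}{2}$)
$k = 16$ ($k = 5 \cdot 4 - 4 = 20 - 4 = 16$)
$n = \frac{39}{2}$ ($n = \left(3 + \frac{1}{2}\right) + 16 = \frac{7}{2} + 16 = \frac{39}{2} \approx 19.5$)
$p{\left(P,a \right)} = \frac{45}{2}$ ($p{\left(P,a \right)} = \frac{39}{2} + 3 = \frac{45}{2}$)
$p{\left(-1,-1 \right)} \left(136 - 124\right) = \frac{45 \left(136 - 124\right)}{2} = \frac{45}{2} \cdot 12 = 270$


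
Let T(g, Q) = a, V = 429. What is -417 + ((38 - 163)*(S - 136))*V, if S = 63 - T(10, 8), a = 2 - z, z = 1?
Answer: 3967833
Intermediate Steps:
a = 1 (a = 2 - 1*1 = 2 - 1 = 1)
T(g, Q) = 1
S = 62 (S = 63 - 1*1 = 63 - 1 = 62)
-417 + ((38 - 163)*(S - 136))*V = -417 + ((38 - 163)*(62 - 136))*429 = -417 - 125*(-74)*429 = -417 + 9250*429 = -417 + 3968250 = 3967833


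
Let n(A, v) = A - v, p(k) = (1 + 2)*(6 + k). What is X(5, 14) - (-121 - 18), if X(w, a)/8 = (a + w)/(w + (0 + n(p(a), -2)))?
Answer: 9465/67 ≈ 141.27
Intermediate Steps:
p(k) = 18 + 3*k (p(k) = 3*(6 + k) = 18 + 3*k)
X(w, a) = 8*(a + w)/(20 + w + 3*a) (X(w, a) = 8*((a + w)/(w + (0 + ((18 + 3*a) - 1*(-2))))) = 8*((a + w)/(w + (0 + ((18 + 3*a) + 2)))) = 8*((a + w)/(w + (0 + (20 + 3*a)))) = 8*((a + w)/(w + (20 + 3*a))) = 8*((a + w)/(20 + w + 3*a)) = 8*(a + w)/(20 + w + 3*a))
X(5, 14) - (-121 - 18) = 8*(14 + 5)/(20 + 5 + 3*14) - (-121 - 18) = 8*19/(20 + 5 + 42) - 1*(-139) = 8*19/67 + 139 = 8*(1/67)*19 + 139 = 152/67 + 139 = 9465/67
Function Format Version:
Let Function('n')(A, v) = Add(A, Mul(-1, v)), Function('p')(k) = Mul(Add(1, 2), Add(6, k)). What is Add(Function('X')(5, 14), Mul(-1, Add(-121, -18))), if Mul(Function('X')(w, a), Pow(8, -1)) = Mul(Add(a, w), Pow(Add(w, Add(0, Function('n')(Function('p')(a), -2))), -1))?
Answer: Rational(9465, 67) ≈ 141.27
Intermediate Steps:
Function('p')(k) = Add(18, Mul(3, k)) (Function('p')(k) = Mul(3, Add(6, k)) = Add(18, Mul(3, k)))
Function('X')(w, a) = Mul(8, Pow(Add(20, w, Mul(3, a)), -1), Add(a, w)) (Function('X')(w, a) = Mul(8, Mul(Add(a, w), Pow(Add(w, Add(0, Add(Add(18, Mul(3, a)), Mul(-1, -2)))), -1))) = Mul(8, Mul(Add(a, w), Pow(Add(w, Add(0, Add(Add(18, Mul(3, a)), 2))), -1))) = Mul(8, Mul(Add(a, w), Pow(Add(w, Add(0, Add(20, Mul(3, a)))), -1))) = Mul(8, Mul(Add(a, w), Pow(Add(w, Add(20, Mul(3, a))), -1))) = Mul(8, Mul(Add(a, w), Pow(Add(20, w, Mul(3, a)), -1))) = Mul(8, Mul(Pow(Add(20, w, Mul(3, a)), -1), Add(a, w))) = Mul(8, Pow(Add(20, w, Mul(3, a)), -1), Add(a, w)))
Add(Function('X')(5, 14), Mul(-1, Add(-121, -18))) = Add(Mul(8, Pow(Add(20, 5, Mul(3, 14)), -1), Add(14, 5)), Mul(-1, Add(-121, -18))) = Add(Mul(8, Pow(Add(20, 5, 42), -1), 19), Mul(-1, -139)) = Add(Mul(8, Pow(67, -1), 19), 139) = Add(Mul(8, Rational(1, 67), 19), 139) = Add(Rational(152, 67), 139) = Rational(9465, 67)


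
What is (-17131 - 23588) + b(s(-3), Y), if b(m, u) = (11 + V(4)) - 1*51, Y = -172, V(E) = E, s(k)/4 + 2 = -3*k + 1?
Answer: -40755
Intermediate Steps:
s(k) = -4 - 12*k (s(k) = -8 + 4*(-3*k + 1) = -8 + 4*(1 - 3*k) = -8 + (4 - 12*k) = -4 - 12*k)
b(m, u) = -36 (b(m, u) = (11 + 4) - 1*51 = 15 - 51 = -36)
(-17131 - 23588) + b(s(-3), Y) = (-17131 - 23588) - 36 = -40719 - 36 = -40755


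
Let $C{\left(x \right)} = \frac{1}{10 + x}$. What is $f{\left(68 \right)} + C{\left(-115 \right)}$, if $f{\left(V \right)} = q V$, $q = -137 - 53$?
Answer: $- \frac{1356601}{105} \approx -12920.0$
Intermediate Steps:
$q = -190$ ($q = -137 - 53 = -190$)
$f{\left(V \right)} = - 190 V$
$f{\left(68 \right)} + C{\left(-115 \right)} = \left(-190\right) 68 + \frac{1}{10 - 115} = -12920 + \frac{1}{-105} = -12920 - \frac{1}{105} = - \frac{1356601}{105}$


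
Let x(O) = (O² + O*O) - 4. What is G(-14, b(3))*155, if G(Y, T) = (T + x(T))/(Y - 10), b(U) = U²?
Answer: -25885/24 ≈ -1078.5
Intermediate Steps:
x(O) = -4 + 2*O² (x(O) = (O² + O²) - 4 = 2*O² - 4 = -4 + 2*O²)
G(Y, T) = (-4 + T + 2*T²)/(-10 + Y) (G(Y, T) = (T + (-4 + 2*T²))/(Y - 10) = (-4 + T + 2*T²)/(-10 + Y))
G(-14, b(3))*155 = ((-4 + 3² + 2*(3²)²)/(-10 - 14))*155 = ((-4 + 9 + 2*9²)/(-24))*155 = -(-4 + 9 + 2*81)/24*155 = -(-4 + 9 + 162)/24*155 = -1/24*167*155 = -167/24*155 = -25885/24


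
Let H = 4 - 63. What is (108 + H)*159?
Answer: 7791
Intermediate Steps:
H = -59
(108 + H)*159 = (108 - 59)*159 = 49*159 = 7791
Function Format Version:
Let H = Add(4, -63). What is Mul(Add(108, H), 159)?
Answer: 7791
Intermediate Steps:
H = -59
Mul(Add(108, H), 159) = Mul(Add(108, -59), 159) = Mul(49, 159) = 7791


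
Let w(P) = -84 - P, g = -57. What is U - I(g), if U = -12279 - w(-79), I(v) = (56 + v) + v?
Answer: -12216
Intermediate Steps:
I(v) = 56 + 2*v
U = -12274 (U = -12279 - (-84 - 1*(-79)) = -12279 - (-84 + 79) = -12279 - 1*(-5) = -12279 + 5 = -12274)
U - I(g) = -12274 - (56 + 2*(-57)) = -12274 - (56 - 114) = -12274 - 1*(-58) = -12274 + 58 = -12216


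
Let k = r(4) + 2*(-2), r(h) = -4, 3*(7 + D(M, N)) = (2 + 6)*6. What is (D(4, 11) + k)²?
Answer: 1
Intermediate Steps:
D(M, N) = 9 (D(M, N) = -7 + ((2 + 6)*6)/3 = -7 + (8*6)/3 = -7 + (⅓)*48 = -7 + 16 = 9)
k = -8 (k = -4 + 2*(-2) = -4 - 4 = -8)
(D(4, 11) + k)² = (9 - 8)² = 1² = 1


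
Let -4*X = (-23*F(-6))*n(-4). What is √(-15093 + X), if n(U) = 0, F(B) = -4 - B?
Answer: 3*I*√1677 ≈ 122.85*I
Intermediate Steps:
X = 0 (X = -(-23*(-4 - 1*(-6)))*0/4 = -(-23*(-4 + 6))*0/4 = -(-23*2)*0/4 = -(-23)*0/2 = -¼*0 = 0)
√(-15093 + X) = √(-15093 + 0) = √(-15093) = 3*I*√1677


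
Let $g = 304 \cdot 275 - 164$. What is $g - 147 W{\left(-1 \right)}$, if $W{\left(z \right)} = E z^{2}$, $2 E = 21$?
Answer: $\frac{163785}{2} \approx 81893.0$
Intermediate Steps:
$E = \frac{21}{2}$ ($E = \frac{1}{2} \cdot 21 = \frac{21}{2} \approx 10.5$)
$W{\left(z \right)} = \frac{21 z^{2}}{2}$
$g = 83436$ ($g = 83600 - 164 = 83436$)
$g - 147 W{\left(-1 \right)} = 83436 - 147 \frac{21 \left(-1\right)^{2}}{2} = 83436 - 147 \cdot \frac{21}{2} \cdot 1 = 83436 - 147 \cdot \frac{21}{2} = 83436 - \frac{3087}{2} = \frac{163785}{2}$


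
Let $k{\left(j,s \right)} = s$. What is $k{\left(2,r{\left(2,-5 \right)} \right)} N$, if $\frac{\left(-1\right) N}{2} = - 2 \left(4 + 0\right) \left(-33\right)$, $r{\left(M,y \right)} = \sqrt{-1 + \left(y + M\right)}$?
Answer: $- 1056 i \approx - 1056.0 i$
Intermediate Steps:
$r{\left(M,y \right)} = \sqrt{-1 + M + y}$ ($r{\left(M,y \right)} = \sqrt{-1 + \left(M + y\right)} = \sqrt{-1 + M + y}$)
$N = -528$ ($N = - 2 - 2 \left(4 + 0\right) \left(-33\right) = - 2 \left(-2\right) 4 \left(-33\right) = - 2 \left(\left(-8\right) \left(-33\right)\right) = \left(-2\right) 264 = -528$)
$k{\left(2,r{\left(2,-5 \right)} \right)} N = \sqrt{-1 + 2 - 5} \left(-528\right) = \sqrt{-4} \left(-528\right) = 2 i \left(-528\right) = - 1056 i$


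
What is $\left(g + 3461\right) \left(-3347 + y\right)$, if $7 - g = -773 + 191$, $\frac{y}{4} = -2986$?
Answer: $-61928550$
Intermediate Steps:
$y = -11944$ ($y = 4 \left(-2986\right) = -11944$)
$g = 589$ ($g = 7 - \left(-773 + 191\right) = 7 - -582 = 7 + 582 = 589$)
$\left(g + 3461\right) \left(-3347 + y\right) = \left(589 + 3461\right) \left(-3347 - 11944\right) = 4050 \left(-15291\right) = -61928550$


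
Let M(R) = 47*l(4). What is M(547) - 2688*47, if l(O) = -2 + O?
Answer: -126242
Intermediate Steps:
M(R) = 94 (M(R) = 47*(-2 + 4) = 47*2 = 94)
M(547) - 2688*47 = 94 - 2688*47 = 94 - 126336 = -126242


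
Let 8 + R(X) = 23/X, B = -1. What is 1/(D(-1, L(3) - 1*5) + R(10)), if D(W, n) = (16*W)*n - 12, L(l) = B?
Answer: 10/783 ≈ 0.012771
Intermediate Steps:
R(X) = -8 + 23/X
L(l) = -1
D(W, n) = -12 + 16*W*n (D(W, n) = 16*W*n - 12 = -12 + 16*W*n)
1/(D(-1, L(3) - 1*5) + R(10)) = 1/((-12 + 16*(-1)*(-1 - 1*5)) + (-8 + 23/10)) = 1/((-12 + 16*(-1)*(-1 - 5)) + (-8 + 23*(1/10))) = 1/((-12 + 16*(-1)*(-6)) + (-8 + 23/10)) = 1/((-12 + 96) - 57/10) = 1/(84 - 57/10) = 1/(783/10) = 10/783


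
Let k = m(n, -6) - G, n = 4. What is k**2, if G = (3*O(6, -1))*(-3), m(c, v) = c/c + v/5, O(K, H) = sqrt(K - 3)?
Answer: 6076/25 - 18*sqrt(3)/5 ≈ 236.80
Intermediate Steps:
O(K, H) = sqrt(-3 + K)
m(c, v) = 1 + v/5 (m(c, v) = 1 + v*(1/5) = 1 + v/5)
G = -9*sqrt(3) (G = (3*sqrt(-3 + 6))*(-3) = (3*sqrt(3))*(-3) = -9*sqrt(3) ≈ -15.588)
k = -1/5 + 9*sqrt(3) (k = (1 + (1/5)*(-6)) - (-9)*sqrt(3) = (1 - 6/5) + 9*sqrt(3) = -1/5 + 9*sqrt(3) ≈ 15.388)
k**2 = (-1/5 + 9*sqrt(3))**2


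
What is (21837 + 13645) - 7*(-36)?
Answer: 35734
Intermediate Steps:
(21837 + 13645) - 7*(-36) = 35482 + 252 = 35734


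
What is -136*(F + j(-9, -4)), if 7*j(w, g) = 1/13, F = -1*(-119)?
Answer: -1472880/91 ≈ -16186.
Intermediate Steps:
F = 119
j(w, g) = 1/91 (j(w, g) = (1/7)/13 = (1/7)*(1/13) = 1/91)
-136*(F + j(-9, -4)) = -136*(119 + 1/91) = -136*10830/91 = -1472880/91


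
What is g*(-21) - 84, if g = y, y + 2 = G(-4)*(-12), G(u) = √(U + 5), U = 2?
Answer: -42 + 252*√7 ≈ 624.73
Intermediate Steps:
G(u) = √7 (G(u) = √(2 + 5) = √7)
y = -2 - 12*√7 (y = -2 + √7*(-12) = -2 - 12*√7 ≈ -33.749)
g = -2 - 12*√7 ≈ -33.749
g*(-21) - 84 = (-2 - 12*√7)*(-21) - 84 = (42 + 252*√7) - 84 = -42 + 252*√7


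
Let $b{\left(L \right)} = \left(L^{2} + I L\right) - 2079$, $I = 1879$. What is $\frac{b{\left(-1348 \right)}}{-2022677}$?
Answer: $\frac{717867}{2022677} \approx 0.35491$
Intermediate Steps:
$b{\left(L \right)} = -2079 + L^{2} + 1879 L$ ($b{\left(L \right)} = \left(L^{2} + 1879 L\right) - 2079 = -2079 + L^{2} + 1879 L$)
$\frac{b{\left(-1348 \right)}}{-2022677} = \frac{-2079 + \left(-1348\right)^{2} + 1879 \left(-1348\right)}{-2022677} = \left(-2079 + 1817104 - 2532892\right) \left(- \frac{1}{2022677}\right) = \left(-717867\right) \left(- \frac{1}{2022677}\right) = \frac{717867}{2022677}$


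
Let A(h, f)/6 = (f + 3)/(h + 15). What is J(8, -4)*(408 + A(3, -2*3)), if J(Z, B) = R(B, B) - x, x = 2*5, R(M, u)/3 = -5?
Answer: -10175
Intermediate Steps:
R(M, u) = -15 (R(M, u) = 3*(-5) = -15)
x = 10
J(Z, B) = -25 (J(Z, B) = -15 - 1*10 = -15 - 10 = -25)
A(h, f) = 6*(3 + f)/(15 + h) (A(h, f) = 6*((f + 3)/(h + 15)) = 6*((3 + f)/(15 + h)) = 6*(3 + f)/(15 + h))
J(8, -4)*(408 + A(3, -2*3)) = -25*(408 + 6*(3 - 2*3)/(15 + 3)) = -25*(408 + 6*(3 - 6)/18) = -25*(408 + 6*(1/18)*(-3)) = -25*(408 - 1) = -25*407 = -10175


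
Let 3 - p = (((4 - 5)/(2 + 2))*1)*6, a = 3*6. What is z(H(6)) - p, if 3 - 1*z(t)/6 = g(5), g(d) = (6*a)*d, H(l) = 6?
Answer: -6453/2 ≈ -3226.5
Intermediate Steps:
a = 18
g(d) = 108*d (g(d) = (6*18)*d = 108*d)
z(t) = -3222 (z(t) = 18 - 648*5 = 18 - 6*540 = 18 - 3240 = -3222)
p = 9/2 (p = 3 - ((4 - 5)/(2 + 2))*1*6 = 3 - -1/4*1*6 = 3 - -1*¼*1*6 = 3 - (-¼*1)*6 = 3 - (-1)*6/4 = 3 - 1*(-3/2) = 3 + 3/2 = 9/2 ≈ 4.5000)
z(H(6)) - p = -3222 - 1*9/2 = -3222 - 9/2 = -6453/2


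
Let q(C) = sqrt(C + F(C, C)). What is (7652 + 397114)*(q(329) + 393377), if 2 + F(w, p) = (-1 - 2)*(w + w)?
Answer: 159225634782 + 1214298*I*sqrt(183) ≈ 1.5923e+11 + 1.6427e+7*I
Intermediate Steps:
F(w, p) = -2 - 6*w (F(w, p) = -2 + (-1 - 2)*(w + w) = -2 - 6*w)
q(C) = sqrt(-2 - 5*C) (q(C) = sqrt(C + (-2 - 6*C)) = sqrt(-2 - 5*C))
(7652 + 397114)*(q(329) + 393377) = (7652 + 397114)*(sqrt(-2 - 5*329) + 393377) = 404766*(sqrt(-2 - 1645) + 393377) = 404766*(sqrt(-1647) + 393377) = 404766*(3*I*sqrt(183) + 393377) = 404766*(393377 + 3*I*sqrt(183)) = 159225634782 + 1214298*I*sqrt(183)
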